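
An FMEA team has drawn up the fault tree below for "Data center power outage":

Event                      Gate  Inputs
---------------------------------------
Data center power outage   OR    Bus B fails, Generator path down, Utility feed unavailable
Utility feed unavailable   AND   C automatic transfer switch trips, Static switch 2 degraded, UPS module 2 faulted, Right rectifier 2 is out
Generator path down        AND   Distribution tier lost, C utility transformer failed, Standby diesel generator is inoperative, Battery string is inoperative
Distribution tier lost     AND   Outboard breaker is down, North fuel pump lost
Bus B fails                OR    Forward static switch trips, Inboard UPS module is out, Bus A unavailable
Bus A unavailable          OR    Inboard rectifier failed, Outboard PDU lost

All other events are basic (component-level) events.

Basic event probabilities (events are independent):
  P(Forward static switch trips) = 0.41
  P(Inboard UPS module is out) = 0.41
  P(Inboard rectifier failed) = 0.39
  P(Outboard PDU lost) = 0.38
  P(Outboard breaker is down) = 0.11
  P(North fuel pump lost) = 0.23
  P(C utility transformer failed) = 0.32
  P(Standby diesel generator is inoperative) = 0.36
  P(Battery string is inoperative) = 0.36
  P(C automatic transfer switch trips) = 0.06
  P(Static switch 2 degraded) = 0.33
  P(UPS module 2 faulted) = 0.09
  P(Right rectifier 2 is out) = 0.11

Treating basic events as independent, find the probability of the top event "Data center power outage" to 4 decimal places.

0.8685

P(Bus A unavailable) [OR] = 1 − (1−0.39) × (1−0.38) = 0.621800
P(Bus B fails) [OR] = 1 − (1−0.41) × (1−0.41) × (1−0.621800) = 0.868349
P(Distribution tier lost) [AND] = 0.11 × 0.23 = 0.025300
P(Generator path down) [AND] = 0.025300 × 0.32 × 0.36 × 0.36 = 0.001049
P(Utility feed unavailable) [AND] = 0.06 × 0.33 × 0.09 × 0.11 = 0.000196
P(Data center power outage) [OR] = 1 − (1−0.868349) × (1−0.001049) × (1−0.000196) = 0.868513
Rounded to 4 decimal places: P(Data center power outage) ≈ 0.8685.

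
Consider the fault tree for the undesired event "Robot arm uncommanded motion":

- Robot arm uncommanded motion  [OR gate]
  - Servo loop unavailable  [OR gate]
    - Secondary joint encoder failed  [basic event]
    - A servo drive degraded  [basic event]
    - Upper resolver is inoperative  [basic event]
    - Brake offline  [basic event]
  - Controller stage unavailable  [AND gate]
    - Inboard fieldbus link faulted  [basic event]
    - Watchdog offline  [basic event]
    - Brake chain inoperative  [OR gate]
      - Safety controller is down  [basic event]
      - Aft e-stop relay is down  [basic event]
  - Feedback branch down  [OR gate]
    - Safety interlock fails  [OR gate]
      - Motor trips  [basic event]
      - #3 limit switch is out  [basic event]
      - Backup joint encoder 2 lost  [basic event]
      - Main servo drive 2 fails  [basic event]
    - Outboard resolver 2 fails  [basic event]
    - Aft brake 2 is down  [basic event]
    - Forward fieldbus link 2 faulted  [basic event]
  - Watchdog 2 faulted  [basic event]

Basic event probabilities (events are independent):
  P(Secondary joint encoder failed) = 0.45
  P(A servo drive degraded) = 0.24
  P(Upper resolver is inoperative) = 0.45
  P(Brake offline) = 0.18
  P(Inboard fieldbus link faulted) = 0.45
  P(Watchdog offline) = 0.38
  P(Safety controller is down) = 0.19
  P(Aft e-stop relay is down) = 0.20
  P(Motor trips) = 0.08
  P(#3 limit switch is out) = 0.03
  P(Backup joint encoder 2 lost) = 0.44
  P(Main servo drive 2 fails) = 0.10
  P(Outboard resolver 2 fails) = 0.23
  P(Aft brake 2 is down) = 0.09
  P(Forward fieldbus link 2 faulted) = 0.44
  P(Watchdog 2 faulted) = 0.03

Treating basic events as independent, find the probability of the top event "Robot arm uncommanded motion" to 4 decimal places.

0.9697

P(Servo loop unavailable) [OR] = 1 − (1−0.45) × (1−0.24) × (1−0.45) × (1−0.18) = 0.811482
P(Brake chain inoperative) [OR] = 1 − (1−0.19) × (1−0.20) = 0.352000
P(Controller stage unavailable) [AND] = 0.45 × 0.38 × 0.352000 = 0.060192
P(Safety interlock fails) [OR] = 1 − (1−0.08) × (1−0.03) × (1−0.44) × (1−0.10) = 0.550230
P(Feedback branch down) [OR] = 1 − (1−0.550230) × (1−0.23) × (1−0.09) × (1−0.44) = 0.823514
P(Robot arm uncommanded motion) [OR] = 1 − (1−0.811482) × (1−0.060192) × (1−0.823514) × (1−0.03) = 0.969670
Rounded to 4 decimal places: P(Robot arm uncommanded motion) ≈ 0.9697.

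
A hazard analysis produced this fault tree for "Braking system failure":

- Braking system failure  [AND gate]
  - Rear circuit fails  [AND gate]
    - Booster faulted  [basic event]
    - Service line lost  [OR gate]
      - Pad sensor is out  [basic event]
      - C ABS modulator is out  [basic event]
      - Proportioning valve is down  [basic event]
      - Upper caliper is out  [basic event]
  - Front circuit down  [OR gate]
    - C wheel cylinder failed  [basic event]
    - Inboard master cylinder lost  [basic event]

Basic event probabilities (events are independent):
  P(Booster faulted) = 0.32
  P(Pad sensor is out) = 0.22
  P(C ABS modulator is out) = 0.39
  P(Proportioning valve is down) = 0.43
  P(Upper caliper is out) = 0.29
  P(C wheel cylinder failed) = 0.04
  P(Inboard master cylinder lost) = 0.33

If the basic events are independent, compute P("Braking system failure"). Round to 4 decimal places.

P(Service line lost) [OR] = 1 − (1−0.22) × (1−0.39) × (1−0.43) × (1−0.29) = 0.807444
P(Rear circuit fails) [AND] = 0.32 × 0.807444 = 0.258382
P(Front circuit down) [OR] = 1 − (1−0.04) × (1−0.33) = 0.356800
P(Braking system failure) [AND] = 0.258382 × 0.356800 = 0.092191
Rounded to 4 decimal places: P(Braking system failure) ≈ 0.0922.

0.0922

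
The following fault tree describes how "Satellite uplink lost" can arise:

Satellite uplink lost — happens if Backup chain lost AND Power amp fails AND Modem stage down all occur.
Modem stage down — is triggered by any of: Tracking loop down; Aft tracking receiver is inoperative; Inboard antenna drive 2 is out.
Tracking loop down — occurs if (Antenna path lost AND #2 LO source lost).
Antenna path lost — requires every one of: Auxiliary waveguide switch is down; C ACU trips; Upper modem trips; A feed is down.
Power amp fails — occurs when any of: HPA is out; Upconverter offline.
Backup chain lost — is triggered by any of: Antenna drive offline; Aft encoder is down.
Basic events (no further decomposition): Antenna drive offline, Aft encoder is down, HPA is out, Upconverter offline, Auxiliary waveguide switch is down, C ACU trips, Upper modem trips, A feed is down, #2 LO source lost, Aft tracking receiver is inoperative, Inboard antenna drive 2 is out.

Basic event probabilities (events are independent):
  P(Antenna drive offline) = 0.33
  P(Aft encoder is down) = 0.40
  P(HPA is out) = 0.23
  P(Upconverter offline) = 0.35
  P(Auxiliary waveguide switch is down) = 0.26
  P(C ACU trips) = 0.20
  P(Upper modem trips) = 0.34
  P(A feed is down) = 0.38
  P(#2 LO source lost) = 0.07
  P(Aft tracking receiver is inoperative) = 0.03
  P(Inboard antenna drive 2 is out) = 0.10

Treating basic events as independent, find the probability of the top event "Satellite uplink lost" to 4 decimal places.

P(Backup chain lost) [OR] = 1 − (1−0.33) × (1−0.40) = 0.598000
P(Power amp fails) [OR] = 1 − (1−0.23) × (1−0.35) = 0.499500
P(Antenna path lost) [AND] = 0.26 × 0.20 × 0.34 × 0.38 = 0.006718
P(Tracking loop down) [AND] = 0.006718 × 0.07 = 0.000470
P(Modem stage down) [OR] = 1 − (1−0.000470) × (1−0.03) × (1−0.10) = 0.127410
P(Satellite uplink lost) [AND] = 0.598000 × 0.499500 × 0.127410 = 0.038057
Rounded to 4 decimal places: P(Satellite uplink lost) ≈ 0.0381.

0.0381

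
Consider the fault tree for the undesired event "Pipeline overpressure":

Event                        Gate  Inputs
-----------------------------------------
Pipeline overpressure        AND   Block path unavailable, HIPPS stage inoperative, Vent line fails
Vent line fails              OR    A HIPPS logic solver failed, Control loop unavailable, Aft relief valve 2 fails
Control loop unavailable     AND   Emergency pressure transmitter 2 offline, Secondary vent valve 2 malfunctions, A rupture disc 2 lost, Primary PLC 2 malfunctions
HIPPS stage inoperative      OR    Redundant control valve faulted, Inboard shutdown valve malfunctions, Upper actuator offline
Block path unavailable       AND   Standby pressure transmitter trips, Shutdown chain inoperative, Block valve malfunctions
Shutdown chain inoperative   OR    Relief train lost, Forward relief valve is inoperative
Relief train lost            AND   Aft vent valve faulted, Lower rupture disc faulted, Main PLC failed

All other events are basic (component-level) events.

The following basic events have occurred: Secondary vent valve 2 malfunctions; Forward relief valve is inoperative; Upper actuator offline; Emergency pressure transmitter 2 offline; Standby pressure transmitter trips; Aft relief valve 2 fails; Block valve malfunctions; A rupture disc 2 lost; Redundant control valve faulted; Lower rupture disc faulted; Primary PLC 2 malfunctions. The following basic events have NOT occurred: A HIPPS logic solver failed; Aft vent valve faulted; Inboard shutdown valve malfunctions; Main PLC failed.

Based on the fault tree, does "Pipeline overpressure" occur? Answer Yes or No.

Relief train lost [AND]: Aft vent valve faulted=not, Lower rupture disc faulted=occurs, Main PLC failed=not → not all inputs occur → does not occur.
Shutdown chain inoperative [OR]: Relief train lost=not, Forward relief valve is inoperative=occurs → at least one input occurs → occurs.
Block path unavailable [AND]: Standby pressure transmitter trips=occurs, Shutdown chain inoperative=occurs, Block valve malfunctions=occurs → all inputs occur → occurs.
HIPPS stage inoperative [OR]: Redundant control valve faulted=occurs, Inboard shutdown valve malfunctions=not, Upper actuator offline=occurs → at least one input occurs → occurs.
Control loop unavailable [AND]: Emergency pressure transmitter 2 offline=occurs, Secondary vent valve 2 malfunctions=occurs, A rupture disc 2 lost=occurs, Primary PLC 2 malfunctions=occurs → all inputs occur → occurs.
Vent line fails [OR]: A HIPPS logic solver failed=not, Control loop unavailable=occurs, Aft relief valve 2 fails=occurs → at least one input occurs → occurs.
Pipeline overpressure [AND]: Block path unavailable=occurs, HIPPS stage inoperative=occurs, Vent line fails=occurs → all inputs occur → occurs.

Yes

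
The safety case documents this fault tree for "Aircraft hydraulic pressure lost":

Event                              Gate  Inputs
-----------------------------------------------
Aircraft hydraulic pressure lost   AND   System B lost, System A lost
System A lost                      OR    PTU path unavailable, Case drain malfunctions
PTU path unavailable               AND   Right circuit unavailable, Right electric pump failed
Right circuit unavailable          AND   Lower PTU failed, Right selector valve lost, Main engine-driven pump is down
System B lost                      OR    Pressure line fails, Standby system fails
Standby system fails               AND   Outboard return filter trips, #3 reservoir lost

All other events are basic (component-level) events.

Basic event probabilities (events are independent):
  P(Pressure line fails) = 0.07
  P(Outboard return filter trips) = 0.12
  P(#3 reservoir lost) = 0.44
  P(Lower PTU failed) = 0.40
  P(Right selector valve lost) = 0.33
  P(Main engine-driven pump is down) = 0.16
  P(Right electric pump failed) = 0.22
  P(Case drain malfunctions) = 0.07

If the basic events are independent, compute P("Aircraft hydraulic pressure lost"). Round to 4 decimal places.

P(Standby system fails) [AND] = 0.12 × 0.44 = 0.052800
P(System B lost) [OR] = 1 − (1−0.07) × (1−0.052800) = 0.119104
P(Right circuit unavailable) [AND] = 0.40 × 0.33 × 0.16 = 0.021120
P(PTU path unavailable) [AND] = 0.021120 × 0.22 = 0.004646
P(System A lost) [OR] = 1 − (1−0.004646) × (1−0.07) = 0.074321
P(Aircraft hydraulic pressure lost) [AND] = 0.119104 × 0.074321 = 0.008852
Rounded to 4 decimal places: P(Aircraft hydraulic pressure lost) ≈ 0.0089.

0.0089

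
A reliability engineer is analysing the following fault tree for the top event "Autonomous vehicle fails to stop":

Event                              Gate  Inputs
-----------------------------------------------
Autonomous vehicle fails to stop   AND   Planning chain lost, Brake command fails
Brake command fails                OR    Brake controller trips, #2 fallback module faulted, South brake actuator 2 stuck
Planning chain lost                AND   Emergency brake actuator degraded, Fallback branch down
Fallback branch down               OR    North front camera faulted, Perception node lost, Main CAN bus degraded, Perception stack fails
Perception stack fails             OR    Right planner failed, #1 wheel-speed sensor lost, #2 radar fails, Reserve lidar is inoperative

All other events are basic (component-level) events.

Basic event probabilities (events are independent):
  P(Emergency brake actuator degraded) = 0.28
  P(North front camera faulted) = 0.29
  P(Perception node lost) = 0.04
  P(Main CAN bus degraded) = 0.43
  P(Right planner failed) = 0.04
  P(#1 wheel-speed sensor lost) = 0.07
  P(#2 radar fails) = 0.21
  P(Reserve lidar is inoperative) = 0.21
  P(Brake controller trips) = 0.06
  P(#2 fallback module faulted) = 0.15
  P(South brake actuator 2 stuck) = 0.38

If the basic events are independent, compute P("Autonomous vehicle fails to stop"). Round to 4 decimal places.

P(Perception stack fails) [OR] = 1 − (1−0.04) × (1−0.07) × (1−0.21) × (1−0.21) = 0.442804
P(Fallback branch down) [OR] = 1 − (1−0.29) × (1−0.04) × (1−0.43) × (1−0.442804) = 0.783523
P(Planning chain lost) [AND] = 0.28 × 0.783523 = 0.219386
P(Brake command fails) [OR] = 1 − (1−0.06) × (1−0.15) × (1−0.38) = 0.504620
P(Autonomous vehicle fails to stop) [AND] = 0.219386 × 0.504620 = 0.110707
Rounded to 4 decimal places: P(Autonomous vehicle fails to stop) ≈ 0.1107.

0.1107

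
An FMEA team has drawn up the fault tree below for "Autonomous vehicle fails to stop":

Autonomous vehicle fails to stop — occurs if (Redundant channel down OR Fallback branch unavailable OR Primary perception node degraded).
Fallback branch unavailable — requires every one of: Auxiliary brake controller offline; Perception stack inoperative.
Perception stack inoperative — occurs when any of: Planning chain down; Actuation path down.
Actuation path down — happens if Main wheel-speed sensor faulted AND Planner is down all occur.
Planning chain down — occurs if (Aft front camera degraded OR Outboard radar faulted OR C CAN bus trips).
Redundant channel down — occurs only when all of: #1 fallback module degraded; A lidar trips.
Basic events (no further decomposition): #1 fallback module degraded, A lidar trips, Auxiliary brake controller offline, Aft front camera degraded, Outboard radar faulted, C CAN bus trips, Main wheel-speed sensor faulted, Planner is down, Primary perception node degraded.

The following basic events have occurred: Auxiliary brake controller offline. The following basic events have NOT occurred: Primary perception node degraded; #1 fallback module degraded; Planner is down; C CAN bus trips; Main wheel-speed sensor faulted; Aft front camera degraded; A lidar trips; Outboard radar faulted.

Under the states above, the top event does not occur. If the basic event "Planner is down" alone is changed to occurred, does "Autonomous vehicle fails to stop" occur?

No

Counterfactual: set "Planner is down" to occurred.
Redundant channel down [AND]: #1 fallback module degraded=not, A lidar trips=not → not all inputs occur → does not occur.
Planning chain down [OR]: Aft front camera degraded=not, Outboard radar faulted=not, C CAN bus trips=not → no input occurs → does not occur.
Actuation path down [AND]: Main wheel-speed sensor faulted=not, Planner is down=occurs → not all inputs occur → does not occur.
Perception stack inoperative [OR]: Planning chain down=not, Actuation path down=not → no input occurs → does not occur.
Fallback branch unavailable [AND]: Auxiliary brake controller offline=occurs, Perception stack inoperative=not → not all inputs occur → does not occur.
Autonomous vehicle fails to stop [OR]: Redundant channel down=not, Fallback branch unavailable=not, Primary perception node degraded=not → no input occurs → does not occur.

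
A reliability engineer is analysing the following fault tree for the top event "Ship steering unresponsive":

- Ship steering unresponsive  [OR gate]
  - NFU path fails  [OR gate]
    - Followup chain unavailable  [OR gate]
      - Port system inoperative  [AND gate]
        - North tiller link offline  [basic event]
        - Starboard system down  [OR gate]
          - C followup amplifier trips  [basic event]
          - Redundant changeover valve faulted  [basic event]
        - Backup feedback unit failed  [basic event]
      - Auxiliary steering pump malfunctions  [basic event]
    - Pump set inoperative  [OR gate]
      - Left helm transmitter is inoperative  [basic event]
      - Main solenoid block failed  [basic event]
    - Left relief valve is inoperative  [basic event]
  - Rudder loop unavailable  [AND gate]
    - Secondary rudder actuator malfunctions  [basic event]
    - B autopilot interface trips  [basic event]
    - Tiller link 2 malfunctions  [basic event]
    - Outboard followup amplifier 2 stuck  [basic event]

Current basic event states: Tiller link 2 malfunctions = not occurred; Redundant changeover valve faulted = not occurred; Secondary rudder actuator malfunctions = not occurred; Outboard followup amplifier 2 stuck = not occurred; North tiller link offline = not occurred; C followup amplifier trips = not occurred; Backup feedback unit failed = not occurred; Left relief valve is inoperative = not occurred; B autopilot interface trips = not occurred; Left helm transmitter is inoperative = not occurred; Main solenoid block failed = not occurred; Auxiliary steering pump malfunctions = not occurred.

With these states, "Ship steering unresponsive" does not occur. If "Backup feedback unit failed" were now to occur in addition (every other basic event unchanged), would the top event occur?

No

Counterfactual: set "Backup feedback unit failed" to occurred.
Starboard system down [OR]: C followup amplifier trips=not, Redundant changeover valve faulted=not → no input occurs → does not occur.
Port system inoperative [AND]: North tiller link offline=not, Starboard system down=not, Backup feedback unit failed=occurs → not all inputs occur → does not occur.
Followup chain unavailable [OR]: Port system inoperative=not, Auxiliary steering pump malfunctions=not → no input occurs → does not occur.
Pump set inoperative [OR]: Left helm transmitter is inoperative=not, Main solenoid block failed=not → no input occurs → does not occur.
NFU path fails [OR]: Followup chain unavailable=not, Pump set inoperative=not, Left relief valve is inoperative=not → no input occurs → does not occur.
Rudder loop unavailable [AND]: Secondary rudder actuator malfunctions=not, B autopilot interface trips=not, Tiller link 2 malfunctions=not, Outboard followup amplifier 2 stuck=not → not all inputs occur → does not occur.
Ship steering unresponsive [OR]: NFU path fails=not, Rudder loop unavailable=not → no input occurs → does not occur.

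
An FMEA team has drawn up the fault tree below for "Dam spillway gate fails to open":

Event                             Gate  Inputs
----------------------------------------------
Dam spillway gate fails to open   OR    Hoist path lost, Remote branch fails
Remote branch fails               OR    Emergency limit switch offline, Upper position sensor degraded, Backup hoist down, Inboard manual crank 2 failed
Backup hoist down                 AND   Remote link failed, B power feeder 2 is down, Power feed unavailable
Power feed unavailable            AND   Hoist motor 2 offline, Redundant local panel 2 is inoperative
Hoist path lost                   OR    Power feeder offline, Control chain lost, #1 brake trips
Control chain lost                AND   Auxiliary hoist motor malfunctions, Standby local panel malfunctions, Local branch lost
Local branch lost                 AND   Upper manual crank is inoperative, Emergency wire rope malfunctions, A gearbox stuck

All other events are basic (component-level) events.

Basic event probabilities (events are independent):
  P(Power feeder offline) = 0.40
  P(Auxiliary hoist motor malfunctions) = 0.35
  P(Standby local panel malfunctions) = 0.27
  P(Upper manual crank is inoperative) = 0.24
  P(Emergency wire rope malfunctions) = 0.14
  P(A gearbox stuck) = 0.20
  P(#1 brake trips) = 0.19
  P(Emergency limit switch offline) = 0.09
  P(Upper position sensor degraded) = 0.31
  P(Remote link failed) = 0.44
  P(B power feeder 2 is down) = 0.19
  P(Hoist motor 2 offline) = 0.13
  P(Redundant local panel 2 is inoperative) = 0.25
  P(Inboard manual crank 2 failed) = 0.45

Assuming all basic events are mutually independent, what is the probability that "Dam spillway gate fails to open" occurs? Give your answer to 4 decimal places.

0.8327

P(Local branch lost) [AND] = 0.24 × 0.14 × 0.20 = 0.006720
P(Control chain lost) [AND] = 0.35 × 0.27 × 0.006720 = 0.000635
P(Hoist path lost) [OR] = 1 − (1−0.40) × (1−0.000635) × (1−0.19) = 0.514309
P(Power feed unavailable) [AND] = 0.13 × 0.25 = 0.032500
P(Backup hoist down) [AND] = 0.44 × 0.19 × 0.032500 = 0.002717
P(Remote branch fails) [OR] = 1 − (1−0.09) × (1−0.31) × (1−0.002717) × (1−0.45) = 0.655593
P(Dam spillway gate fails to open) [OR] = 1 − (1−0.514309) × (1−0.655593) = 0.832725
Rounded to 4 decimal places: P(Dam spillway gate fails to open) ≈ 0.8327.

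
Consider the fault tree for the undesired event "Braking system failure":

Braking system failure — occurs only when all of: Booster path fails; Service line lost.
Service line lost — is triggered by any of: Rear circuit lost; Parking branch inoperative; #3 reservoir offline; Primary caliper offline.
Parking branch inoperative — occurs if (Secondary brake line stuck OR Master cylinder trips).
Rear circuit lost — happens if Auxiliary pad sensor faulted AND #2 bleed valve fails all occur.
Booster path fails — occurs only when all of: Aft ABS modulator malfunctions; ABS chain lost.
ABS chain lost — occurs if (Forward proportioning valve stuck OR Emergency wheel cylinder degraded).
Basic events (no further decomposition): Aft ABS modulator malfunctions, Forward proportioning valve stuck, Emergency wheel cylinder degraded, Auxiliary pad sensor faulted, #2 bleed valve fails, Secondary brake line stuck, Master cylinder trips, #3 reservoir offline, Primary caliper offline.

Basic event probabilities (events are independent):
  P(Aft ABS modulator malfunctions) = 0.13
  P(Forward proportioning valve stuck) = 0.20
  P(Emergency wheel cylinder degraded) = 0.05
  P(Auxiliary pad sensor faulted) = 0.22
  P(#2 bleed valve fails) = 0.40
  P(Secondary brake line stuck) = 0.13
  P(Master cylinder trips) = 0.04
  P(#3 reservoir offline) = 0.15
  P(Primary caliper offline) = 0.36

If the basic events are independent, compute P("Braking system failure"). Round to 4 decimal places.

P(ABS chain lost) [OR] = 1 − (1−0.20) × (1−0.05) = 0.240000
P(Booster path fails) [AND] = 0.13 × 0.240000 = 0.031200
P(Rear circuit lost) [AND] = 0.22 × 0.40 = 0.088000
P(Parking branch inoperative) [OR] = 1 − (1−0.13) × (1−0.04) = 0.164800
P(Service line lost) [OR] = 1 − (1−0.088000) × (1−0.164800) × (1−0.15) × (1−0.36) = 0.585634
P(Braking system failure) [AND] = 0.031200 × 0.585634 = 0.018272
Rounded to 4 decimal places: P(Braking system failure) ≈ 0.0183.

0.0183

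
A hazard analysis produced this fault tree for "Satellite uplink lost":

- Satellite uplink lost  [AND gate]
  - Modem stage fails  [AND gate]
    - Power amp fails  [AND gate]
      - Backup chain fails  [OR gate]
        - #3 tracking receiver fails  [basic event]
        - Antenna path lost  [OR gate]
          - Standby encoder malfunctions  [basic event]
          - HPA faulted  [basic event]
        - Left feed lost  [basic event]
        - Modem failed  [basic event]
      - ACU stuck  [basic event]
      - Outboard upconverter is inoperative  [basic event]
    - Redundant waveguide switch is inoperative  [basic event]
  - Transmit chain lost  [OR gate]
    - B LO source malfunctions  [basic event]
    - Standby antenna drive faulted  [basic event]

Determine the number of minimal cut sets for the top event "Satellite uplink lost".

10

Antenna path lost [OR]: union of children's cut sets → 2 cut set(s).
Backup chain fails [OR]: union of children's cut sets → 5 cut set(s).
Power amp fails [AND]: one cut set from each child combined → 5 × 1 × 1 = 5 cut set(s).
Modem stage fails [AND]: one cut set from each child combined → 5 × 1 = 5 cut set(s).
Transmit chain lost [OR]: union of children's cut sets → 2 cut set(s).
Satellite uplink lost [AND]: one cut set from each child combined → 5 × 2 = 10 cut set(s).
Minimal cut sets: {#3 tracking receiver fails, ACU stuck, B LO source malfunctions, Outboard upconverter is inoperative, Redundant waveguide switch is inoperative}; {#3 tracking receiver fails, ACU stuck, Outboard upconverter is inoperative, Redundant waveguide switch is inoperative, Standby antenna drive faulted}; {ACU stuck, B LO source malfunctions, Outboard upconverter is inoperative, Redundant waveguide switch is inoperative, Standby encoder malfunctions}; {ACU stuck, Outboard upconverter is inoperative, Redundant waveguide switch is inoperative, Standby antenna drive faulted, Standby encoder malfunctions}; {ACU stuck, B LO source malfunctions, HPA faulted, Outboard upconverter is inoperative, Redundant waveguide switch is inoperative}; {ACU stuck, HPA faulted, Outboard upconverter is inoperative, Redundant waveguide switch is inoperative, Standby antenna drive faulted}; {ACU stuck, B LO source malfunctions, Left feed lost, Outboard upconverter is inoperative, Redundant waveguide switch is inoperative}; {ACU stuck, Left feed lost, Outboard upconverter is inoperative, Redundant waveguide switch is inoperative, Standby antenna drive faulted}; {ACU stuck, B LO source malfunctions, Modem failed, Outboard upconverter is inoperative, Redundant waveguide switch is inoperative}; {ACU stuck, Modem failed, Outboard upconverter is inoperative, Redundant waveguide switch is inoperative, Standby antenna drive faulted}.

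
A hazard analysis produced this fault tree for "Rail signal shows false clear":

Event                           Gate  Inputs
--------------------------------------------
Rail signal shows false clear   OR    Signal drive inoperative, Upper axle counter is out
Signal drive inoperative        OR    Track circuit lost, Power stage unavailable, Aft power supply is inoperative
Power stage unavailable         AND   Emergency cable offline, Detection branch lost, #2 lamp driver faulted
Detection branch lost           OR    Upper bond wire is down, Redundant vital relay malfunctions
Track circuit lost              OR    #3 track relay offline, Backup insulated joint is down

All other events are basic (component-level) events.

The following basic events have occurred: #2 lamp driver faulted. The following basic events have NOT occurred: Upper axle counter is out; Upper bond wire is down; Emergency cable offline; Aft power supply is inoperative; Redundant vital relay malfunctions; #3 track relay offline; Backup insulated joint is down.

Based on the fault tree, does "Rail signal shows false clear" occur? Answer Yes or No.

No

Track circuit lost [OR]: #3 track relay offline=not, Backup insulated joint is down=not → no input occurs → does not occur.
Detection branch lost [OR]: Upper bond wire is down=not, Redundant vital relay malfunctions=not → no input occurs → does not occur.
Power stage unavailable [AND]: Emergency cable offline=not, Detection branch lost=not, #2 lamp driver faulted=occurs → not all inputs occur → does not occur.
Signal drive inoperative [OR]: Track circuit lost=not, Power stage unavailable=not, Aft power supply is inoperative=not → no input occurs → does not occur.
Rail signal shows false clear [OR]: Signal drive inoperative=not, Upper axle counter is out=not → no input occurs → does not occur.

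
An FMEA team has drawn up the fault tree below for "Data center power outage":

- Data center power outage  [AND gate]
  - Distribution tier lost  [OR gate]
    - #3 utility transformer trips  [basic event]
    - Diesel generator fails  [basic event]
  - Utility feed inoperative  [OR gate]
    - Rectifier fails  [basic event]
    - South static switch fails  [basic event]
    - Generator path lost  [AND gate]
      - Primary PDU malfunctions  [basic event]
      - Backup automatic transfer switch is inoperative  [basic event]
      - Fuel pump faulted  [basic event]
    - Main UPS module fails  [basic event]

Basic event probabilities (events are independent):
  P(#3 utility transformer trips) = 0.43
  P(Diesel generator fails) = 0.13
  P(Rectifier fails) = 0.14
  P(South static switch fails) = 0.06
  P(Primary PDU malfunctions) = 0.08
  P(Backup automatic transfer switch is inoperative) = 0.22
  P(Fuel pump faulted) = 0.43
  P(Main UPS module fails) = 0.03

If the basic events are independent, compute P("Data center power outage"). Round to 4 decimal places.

0.1118

P(Distribution tier lost) [OR] = 1 − (1−0.43) × (1−0.13) = 0.504100
P(Generator path lost) [AND] = 0.08 × 0.22 × 0.43 = 0.007568
P(Utility feed inoperative) [OR] = 1 − (1−0.14) × (1−0.06) × (1−0.007568) × (1−0.03) = 0.221786
P(Data center power outage) [AND] = 0.504100 × 0.221786 = 0.111802
Rounded to 4 decimal places: P(Data center power outage) ≈ 0.1118.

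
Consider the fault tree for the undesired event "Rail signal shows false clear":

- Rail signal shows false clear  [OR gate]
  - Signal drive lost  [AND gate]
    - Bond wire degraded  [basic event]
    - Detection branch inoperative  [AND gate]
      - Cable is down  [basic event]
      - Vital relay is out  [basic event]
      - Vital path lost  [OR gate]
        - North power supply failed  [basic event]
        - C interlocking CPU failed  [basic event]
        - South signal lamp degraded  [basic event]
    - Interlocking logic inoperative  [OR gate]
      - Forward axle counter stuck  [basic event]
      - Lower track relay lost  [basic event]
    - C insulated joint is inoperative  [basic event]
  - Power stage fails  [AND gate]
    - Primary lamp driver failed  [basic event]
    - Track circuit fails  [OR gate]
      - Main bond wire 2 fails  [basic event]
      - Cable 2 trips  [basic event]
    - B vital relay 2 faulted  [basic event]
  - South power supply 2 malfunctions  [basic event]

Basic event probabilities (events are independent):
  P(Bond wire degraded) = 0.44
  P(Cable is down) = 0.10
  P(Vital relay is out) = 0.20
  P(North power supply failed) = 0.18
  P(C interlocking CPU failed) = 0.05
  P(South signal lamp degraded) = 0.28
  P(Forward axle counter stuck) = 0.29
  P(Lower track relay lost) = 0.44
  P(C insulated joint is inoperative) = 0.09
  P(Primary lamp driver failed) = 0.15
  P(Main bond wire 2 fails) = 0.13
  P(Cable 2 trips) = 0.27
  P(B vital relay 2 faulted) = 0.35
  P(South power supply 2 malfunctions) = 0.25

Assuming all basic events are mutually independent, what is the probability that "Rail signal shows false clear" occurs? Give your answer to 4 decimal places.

P(Vital path lost) [OR] = 1 − (1−0.18) × (1−0.05) × (1−0.28) = 0.439120
P(Detection branch inoperative) [AND] = 0.10 × 0.20 × 0.439120 = 0.008782
P(Interlocking logic inoperative) [OR] = 1 − (1−0.29) × (1−0.44) = 0.602400
P(Signal drive lost) [AND] = 0.44 × 0.008782 × 0.602400 × 0.09 = 0.000209
P(Track circuit fails) [OR] = 1 − (1−0.13) × (1−0.27) = 0.364900
P(Power stage fails) [AND] = 0.15 × 0.364900 × 0.35 = 0.019157
P(Rail signal shows false clear) [OR] = 1 − (1−0.000209) × (1−0.019157) × (1−0.25) = 0.264521
Rounded to 4 decimal places: P(Rail signal shows false clear) ≈ 0.2645.

0.2645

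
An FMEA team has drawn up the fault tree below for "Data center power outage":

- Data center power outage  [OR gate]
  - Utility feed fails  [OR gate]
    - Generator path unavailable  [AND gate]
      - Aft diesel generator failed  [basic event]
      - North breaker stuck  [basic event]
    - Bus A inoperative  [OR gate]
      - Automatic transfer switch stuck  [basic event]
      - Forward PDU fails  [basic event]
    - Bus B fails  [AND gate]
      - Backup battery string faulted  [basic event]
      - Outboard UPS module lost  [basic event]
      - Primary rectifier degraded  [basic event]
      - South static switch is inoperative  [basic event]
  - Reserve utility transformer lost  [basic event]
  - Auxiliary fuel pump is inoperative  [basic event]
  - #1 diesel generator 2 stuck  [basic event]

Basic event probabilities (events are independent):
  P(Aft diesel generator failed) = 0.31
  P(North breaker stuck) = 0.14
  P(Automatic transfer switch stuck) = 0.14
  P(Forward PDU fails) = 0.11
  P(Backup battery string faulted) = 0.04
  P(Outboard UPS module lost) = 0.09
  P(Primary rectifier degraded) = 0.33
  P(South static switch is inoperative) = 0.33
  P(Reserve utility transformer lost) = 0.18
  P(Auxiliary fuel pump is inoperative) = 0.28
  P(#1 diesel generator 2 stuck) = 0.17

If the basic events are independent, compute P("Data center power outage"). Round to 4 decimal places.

P(Generator path unavailable) [AND] = 0.31 × 0.14 = 0.043400
P(Bus A inoperative) [OR] = 1 − (1−0.14) × (1−0.11) = 0.234600
P(Bus B fails) [AND] = 0.04 × 0.09 × 0.33 × 0.33 = 0.000392
P(Utility feed fails) [OR] = 1 − (1−0.043400) × (1−0.234600) × (1−0.000392) = 0.268105
P(Data center power outage) [OR] = 1 − (1−0.268105) × (1−0.18) × (1−0.28) × (1−0.17) = 0.641348
Rounded to 4 decimal places: P(Data center power outage) ≈ 0.6413.

0.6413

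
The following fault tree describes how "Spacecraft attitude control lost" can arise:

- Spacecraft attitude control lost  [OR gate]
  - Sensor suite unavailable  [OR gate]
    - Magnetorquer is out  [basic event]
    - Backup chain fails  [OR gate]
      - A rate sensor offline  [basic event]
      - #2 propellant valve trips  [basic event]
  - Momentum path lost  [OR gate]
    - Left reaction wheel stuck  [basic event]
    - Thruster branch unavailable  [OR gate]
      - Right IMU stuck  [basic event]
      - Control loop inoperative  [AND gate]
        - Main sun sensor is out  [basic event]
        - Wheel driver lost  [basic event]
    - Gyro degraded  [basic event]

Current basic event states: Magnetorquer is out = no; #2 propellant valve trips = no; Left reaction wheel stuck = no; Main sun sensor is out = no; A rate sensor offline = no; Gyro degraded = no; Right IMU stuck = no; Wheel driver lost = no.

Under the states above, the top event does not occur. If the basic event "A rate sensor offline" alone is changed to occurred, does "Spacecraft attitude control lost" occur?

Counterfactual: set "A rate sensor offline" to occurred.
Backup chain fails [OR]: A rate sensor offline=occurs, #2 propellant valve trips=not → at least one input occurs → occurs.
Sensor suite unavailable [OR]: Magnetorquer is out=not, Backup chain fails=occurs → at least one input occurs → occurs.
Control loop inoperative [AND]: Main sun sensor is out=not, Wheel driver lost=not → not all inputs occur → does not occur.
Thruster branch unavailable [OR]: Right IMU stuck=not, Control loop inoperative=not → no input occurs → does not occur.
Momentum path lost [OR]: Left reaction wheel stuck=not, Thruster branch unavailable=not, Gyro degraded=not → no input occurs → does not occur.
Spacecraft attitude control lost [OR]: Sensor suite unavailable=occurs, Momentum path lost=not → at least one input occurs → occurs.

Yes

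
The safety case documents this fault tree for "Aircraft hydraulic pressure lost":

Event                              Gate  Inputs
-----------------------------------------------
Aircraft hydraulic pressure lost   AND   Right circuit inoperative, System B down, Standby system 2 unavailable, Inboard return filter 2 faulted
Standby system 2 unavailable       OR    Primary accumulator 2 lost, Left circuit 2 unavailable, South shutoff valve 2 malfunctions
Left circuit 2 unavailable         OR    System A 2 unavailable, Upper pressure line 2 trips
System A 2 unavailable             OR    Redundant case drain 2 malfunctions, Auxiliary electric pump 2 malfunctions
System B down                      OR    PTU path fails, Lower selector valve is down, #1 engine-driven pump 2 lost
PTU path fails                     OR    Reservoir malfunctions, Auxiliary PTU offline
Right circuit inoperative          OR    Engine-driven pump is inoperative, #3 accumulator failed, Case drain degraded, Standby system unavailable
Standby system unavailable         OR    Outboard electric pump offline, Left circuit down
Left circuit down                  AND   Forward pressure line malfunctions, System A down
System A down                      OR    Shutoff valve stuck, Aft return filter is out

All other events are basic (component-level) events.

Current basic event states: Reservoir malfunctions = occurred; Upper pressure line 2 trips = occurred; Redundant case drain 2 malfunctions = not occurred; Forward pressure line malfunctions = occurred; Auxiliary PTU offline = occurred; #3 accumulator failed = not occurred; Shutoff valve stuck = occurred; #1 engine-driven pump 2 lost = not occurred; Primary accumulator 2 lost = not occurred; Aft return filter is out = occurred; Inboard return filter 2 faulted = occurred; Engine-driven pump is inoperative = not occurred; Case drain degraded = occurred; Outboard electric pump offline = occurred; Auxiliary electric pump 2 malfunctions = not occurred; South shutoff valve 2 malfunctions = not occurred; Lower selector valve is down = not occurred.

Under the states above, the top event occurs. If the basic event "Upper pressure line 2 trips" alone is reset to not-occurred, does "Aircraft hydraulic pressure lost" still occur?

No

Counterfactual: set "Upper pressure line 2 trips" to not occurred.
System A down [OR]: Shutoff valve stuck=occurs, Aft return filter is out=occurs → at least one input occurs → occurs.
Left circuit down [AND]: Forward pressure line malfunctions=occurs, System A down=occurs → all inputs occur → occurs.
Standby system unavailable [OR]: Outboard electric pump offline=occurs, Left circuit down=occurs → at least one input occurs → occurs.
Right circuit inoperative [OR]: Engine-driven pump is inoperative=not, #3 accumulator failed=not, Case drain degraded=occurs, Standby system unavailable=occurs → at least one input occurs → occurs.
PTU path fails [OR]: Reservoir malfunctions=occurs, Auxiliary PTU offline=occurs → at least one input occurs → occurs.
System B down [OR]: PTU path fails=occurs, Lower selector valve is down=not, #1 engine-driven pump 2 lost=not → at least one input occurs → occurs.
System A 2 unavailable [OR]: Redundant case drain 2 malfunctions=not, Auxiliary electric pump 2 malfunctions=not → no input occurs → does not occur.
Left circuit 2 unavailable [OR]: System A 2 unavailable=not, Upper pressure line 2 trips=not → no input occurs → does not occur.
Standby system 2 unavailable [OR]: Primary accumulator 2 lost=not, Left circuit 2 unavailable=not, South shutoff valve 2 malfunctions=not → no input occurs → does not occur.
Aircraft hydraulic pressure lost [AND]: Right circuit inoperative=occurs, System B down=occurs, Standby system 2 unavailable=not, Inboard return filter 2 faulted=occurs → not all inputs occur → does not occur.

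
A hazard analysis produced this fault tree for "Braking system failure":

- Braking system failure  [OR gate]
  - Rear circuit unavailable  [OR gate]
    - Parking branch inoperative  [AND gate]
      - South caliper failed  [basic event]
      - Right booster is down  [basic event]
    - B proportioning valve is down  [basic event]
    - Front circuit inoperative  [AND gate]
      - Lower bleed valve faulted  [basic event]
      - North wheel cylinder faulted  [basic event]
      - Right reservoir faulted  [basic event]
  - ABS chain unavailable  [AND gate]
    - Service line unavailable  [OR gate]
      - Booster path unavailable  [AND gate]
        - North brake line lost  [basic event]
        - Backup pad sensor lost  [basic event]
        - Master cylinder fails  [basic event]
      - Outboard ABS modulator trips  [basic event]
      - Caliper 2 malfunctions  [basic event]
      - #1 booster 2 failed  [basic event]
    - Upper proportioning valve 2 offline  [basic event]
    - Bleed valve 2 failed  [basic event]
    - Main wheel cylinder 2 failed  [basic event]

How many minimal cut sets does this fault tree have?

7

Parking branch inoperative [AND]: one cut set from each child combined → 1 × 1 = 1 cut set(s).
Front circuit inoperative [AND]: one cut set from each child combined → 1 × 1 × 1 = 1 cut set(s).
Rear circuit unavailable [OR]: union of children's cut sets → 3 cut set(s).
Booster path unavailable [AND]: one cut set from each child combined → 1 × 1 × 1 = 1 cut set(s).
Service line unavailable [OR]: union of children's cut sets → 4 cut set(s).
ABS chain unavailable [AND]: one cut set from each child combined → 4 × 1 × 1 × 1 = 4 cut set(s).
Braking system failure [OR]: union of children's cut sets → 7 cut set(s).
Minimal cut sets: {Right booster is down, South caliper failed}; {B proportioning valve is down}; {Lower bleed valve faulted, North wheel cylinder faulted, Right reservoir faulted}; {Backup pad sensor lost, Bleed valve 2 failed, Main wheel cylinder 2 failed, Master cylinder fails, North brake line lost, Upper proportioning valve 2 offline}; {Bleed valve 2 failed, Main wheel cylinder 2 failed, Outboard ABS modulator trips, Upper proportioning valve 2 offline}; {Bleed valve 2 failed, Caliper 2 malfunctions, Main wheel cylinder 2 failed, Upper proportioning valve 2 offline}; {#1 booster 2 failed, Bleed valve 2 failed, Main wheel cylinder 2 failed, Upper proportioning valve 2 offline}.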